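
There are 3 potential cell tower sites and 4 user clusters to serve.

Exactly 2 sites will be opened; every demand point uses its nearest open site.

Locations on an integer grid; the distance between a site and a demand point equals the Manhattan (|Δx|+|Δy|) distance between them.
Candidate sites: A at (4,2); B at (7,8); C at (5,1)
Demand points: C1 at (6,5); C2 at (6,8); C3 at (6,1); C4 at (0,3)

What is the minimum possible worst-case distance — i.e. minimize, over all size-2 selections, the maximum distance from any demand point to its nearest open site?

Open {A, B}.
  Farthest demand point is C4 at distance 5 (to A); all others are ≤ 5.
With {B, C} the worst case is 7.
With {A, C} the worst case is 8.
No size-2 selection achieves below 5.

5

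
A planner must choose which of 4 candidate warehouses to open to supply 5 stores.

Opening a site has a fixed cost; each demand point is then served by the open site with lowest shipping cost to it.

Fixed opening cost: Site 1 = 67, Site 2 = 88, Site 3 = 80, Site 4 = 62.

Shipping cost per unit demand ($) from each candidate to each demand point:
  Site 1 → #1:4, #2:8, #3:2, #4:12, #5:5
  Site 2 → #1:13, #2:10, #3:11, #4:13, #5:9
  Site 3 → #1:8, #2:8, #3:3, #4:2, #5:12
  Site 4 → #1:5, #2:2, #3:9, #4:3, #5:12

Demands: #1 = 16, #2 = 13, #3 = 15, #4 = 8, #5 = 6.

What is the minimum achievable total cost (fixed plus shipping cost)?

303

Open {Site 1, Site 4}: assign each demand point to its cheapest open site.
  #1→Site 1 16×4=64, #2→Site 4 13×2=26, #3→Site 1 15×2=30, #4→Site 4 8×3=24, #5→Site 1 6×5=30
  shipping cost 174, fixed 129 → total 303.
Compare {Site 1, Site 3, Site 4}: shipping cost 166 + fixed 209 = 375.
Compare {Site 3, Site 4}: shipping cost 239 + fixed 142 = 381.
Compare {Site 1}: shipping cost 324 + fixed 67 = 391.
All other subsets cost ≥ 375. Minimum total cost: 303.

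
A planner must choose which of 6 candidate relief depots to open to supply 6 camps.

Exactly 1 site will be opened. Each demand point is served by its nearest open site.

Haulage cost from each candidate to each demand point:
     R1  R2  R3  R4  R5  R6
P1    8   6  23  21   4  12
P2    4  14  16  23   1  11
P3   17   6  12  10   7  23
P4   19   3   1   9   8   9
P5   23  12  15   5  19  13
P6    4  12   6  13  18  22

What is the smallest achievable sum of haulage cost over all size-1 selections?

49

Open {P4}.
  R1→P4 19, R2→P4 3, R3→P4 1, R4→P4 9, R5→P4 8, R6→P4 9  ⇒ total 49.
Compare {P2}: total 69.
Compare {P1}: total 74.
No size-1 selection does better; minimum is 49.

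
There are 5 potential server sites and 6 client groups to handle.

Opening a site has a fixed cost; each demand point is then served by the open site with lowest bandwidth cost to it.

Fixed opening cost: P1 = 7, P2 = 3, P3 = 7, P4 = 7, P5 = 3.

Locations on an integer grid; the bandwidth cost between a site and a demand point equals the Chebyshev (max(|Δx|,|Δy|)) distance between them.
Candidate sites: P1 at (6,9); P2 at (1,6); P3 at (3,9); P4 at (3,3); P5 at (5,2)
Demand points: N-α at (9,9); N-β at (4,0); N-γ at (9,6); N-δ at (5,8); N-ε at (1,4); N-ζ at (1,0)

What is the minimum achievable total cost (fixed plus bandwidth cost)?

27

Open {P1, P5}: assign each demand point to its cheapest open site.
  N-α→P1 3, N-β→P5 2, N-γ→P1 3, N-δ→P1 1, N-ε→P5 4, N-ζ→P5 4
  bandwidth cost 17, fixed 10 → total 27.
Compare {P1, P2, P5}: bandwidth cost 15 + fixed 13 = 28.
Compare {P1, P4}: bandwidth cost 15 + fixed 14 = 29.
Compare {P2, P5}: bandwidth cost 23 + fixed 6 = 29.
All other subsets cost ≥ 28. Minimum total cost: 27.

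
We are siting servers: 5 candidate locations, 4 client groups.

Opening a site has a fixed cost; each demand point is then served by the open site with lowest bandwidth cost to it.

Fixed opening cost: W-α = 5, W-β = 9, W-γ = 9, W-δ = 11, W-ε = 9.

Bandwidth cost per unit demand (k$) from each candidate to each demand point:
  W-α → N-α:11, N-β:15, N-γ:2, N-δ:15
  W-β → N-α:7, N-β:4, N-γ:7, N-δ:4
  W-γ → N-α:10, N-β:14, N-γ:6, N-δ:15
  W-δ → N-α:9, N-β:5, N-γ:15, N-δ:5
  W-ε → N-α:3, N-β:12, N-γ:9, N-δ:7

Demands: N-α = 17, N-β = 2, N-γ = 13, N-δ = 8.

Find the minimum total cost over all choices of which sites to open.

140

Open {W-α, W-β, W-ε}: assign each demand point to its cheapest open site.
  N-α→W-ε 17×3=51, N-β→W-β 2×4=8, N-γ→W-α 13×2=26, N-δ→W-β 8×4=32
  bandwidth cost 117, fixed 23 → total 140.
Compare {W-α, W-β, W-γ, W-ε}: bandwidth cost 117 + fixed 32 = 149.
Compare {W-α, W-β, W-δ, W-ε}: bandwidth cost 117 + fixed 34 = 151.
Compare {W-α, W-δ, W-ε}: bandwidth cost 127 + fixed 25 = 152.
All other subsets cost ≥ 149. Minimum total cost: 140.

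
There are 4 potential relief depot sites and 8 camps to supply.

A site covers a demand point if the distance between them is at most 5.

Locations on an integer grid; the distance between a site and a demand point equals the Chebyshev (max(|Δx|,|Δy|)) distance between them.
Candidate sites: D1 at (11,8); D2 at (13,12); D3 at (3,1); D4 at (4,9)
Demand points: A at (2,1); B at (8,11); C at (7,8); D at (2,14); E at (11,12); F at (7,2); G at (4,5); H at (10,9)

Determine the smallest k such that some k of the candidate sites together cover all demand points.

3

Coverage sets (demand points within 5 of each site):
  D1: {B, C, E, H}
  D2: {B, E, H}
  D3: {A, F, G}
  D4: {B, C, D, G}
No 2 sites suffice: every size-2 union leaves at least one demand point uncovered.
But {D1, D3, D4} covers everything, so the minimum is 3.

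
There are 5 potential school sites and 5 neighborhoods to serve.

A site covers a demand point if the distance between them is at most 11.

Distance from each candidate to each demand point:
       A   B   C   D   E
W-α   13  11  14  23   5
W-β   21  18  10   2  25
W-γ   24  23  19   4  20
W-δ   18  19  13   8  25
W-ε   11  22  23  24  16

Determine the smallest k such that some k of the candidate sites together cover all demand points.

3

Coverage sets (demand points within 11 of each site):
  W-α: {B, E}
  W-β: {C, D}
  W-γ: {D}
  W-δ: {D}
  W-ε: {A}
No 2 sites suffice: every size-2 union leaves at least one demand point uncovered.
But {W-α, W-β, W-ε} covers everything, so the minimum is 3.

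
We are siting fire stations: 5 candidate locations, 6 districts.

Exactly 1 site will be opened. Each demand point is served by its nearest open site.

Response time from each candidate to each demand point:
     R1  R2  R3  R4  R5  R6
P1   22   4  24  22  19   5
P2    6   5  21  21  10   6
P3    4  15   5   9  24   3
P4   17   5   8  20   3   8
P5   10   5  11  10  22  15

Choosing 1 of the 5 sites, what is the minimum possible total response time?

60

Open {P3}.
  R1→P3 4, R2→P3 15, R3→P3 5, R4→P3 9, R5→P3 24, R6→P3 3  ⇒ total 60.
Compare {P4}: total 61.
Compare {P2}: total 69.
No size-1 selection does better; minimum is 60.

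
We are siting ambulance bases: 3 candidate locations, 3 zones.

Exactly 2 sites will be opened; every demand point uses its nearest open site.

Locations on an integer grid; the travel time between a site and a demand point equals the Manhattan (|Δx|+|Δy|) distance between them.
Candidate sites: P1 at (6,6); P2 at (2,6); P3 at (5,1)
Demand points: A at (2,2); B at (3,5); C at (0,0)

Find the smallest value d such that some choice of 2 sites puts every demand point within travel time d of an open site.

Open {P1, P3}.
  Farthest demand point is C at travel time 6 (to P3); all others are ≤ 6.
With {P2, P3} the worst case is 6.
With {P1, P2} the worst case is 8.
No size-2 selection achieves below 6.

6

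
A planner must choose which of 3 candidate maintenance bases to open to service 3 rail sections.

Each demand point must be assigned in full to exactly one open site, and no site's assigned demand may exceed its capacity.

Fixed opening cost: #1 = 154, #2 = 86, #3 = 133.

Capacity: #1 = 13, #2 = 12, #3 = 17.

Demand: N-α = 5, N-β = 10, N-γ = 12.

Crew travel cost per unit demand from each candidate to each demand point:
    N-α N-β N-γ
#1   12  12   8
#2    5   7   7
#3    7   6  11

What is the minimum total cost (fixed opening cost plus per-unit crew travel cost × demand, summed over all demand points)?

Open {#2, #3}; cheapest assignment that respects the capacities:
  #2 (cap 12, load 12): N-γ — cost 12×7 = 84
  #3 (cap 17, load 15): N-α, N-β — cost 5×7 + 10×6 = 95
  Shipping 179, fixed 219 → total 398.
  Any other capacity-feasible assignment to {#2, #3} ships for at least 179.
Compare {#1, #3}: its best feasible assignment gives total 478.
Compare {#1, #2, #3}: its best feasible assignment gives total 552.
Every other set of open sites that can feasibly serve all demand totals ≥ 478 even under its best assignment. Minimum: 398.

398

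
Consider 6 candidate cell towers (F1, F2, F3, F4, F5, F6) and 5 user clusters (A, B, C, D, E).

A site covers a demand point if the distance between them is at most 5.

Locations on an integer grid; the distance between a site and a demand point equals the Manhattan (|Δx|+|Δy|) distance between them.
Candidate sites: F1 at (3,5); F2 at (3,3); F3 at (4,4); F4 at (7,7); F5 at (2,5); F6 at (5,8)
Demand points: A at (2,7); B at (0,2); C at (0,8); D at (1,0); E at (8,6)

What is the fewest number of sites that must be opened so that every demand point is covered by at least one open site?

Coverage sets (demand points within 5 of each site):
  F1: {A}
  F2: {A, B, D}
  F3: {A}
  F4: {A, E}
  F5: {A, B, C}
  F6: {A, C, E}
No single site covers all 5 demand points.
But {F2, F6} covers everything, so the minimum is 2.

2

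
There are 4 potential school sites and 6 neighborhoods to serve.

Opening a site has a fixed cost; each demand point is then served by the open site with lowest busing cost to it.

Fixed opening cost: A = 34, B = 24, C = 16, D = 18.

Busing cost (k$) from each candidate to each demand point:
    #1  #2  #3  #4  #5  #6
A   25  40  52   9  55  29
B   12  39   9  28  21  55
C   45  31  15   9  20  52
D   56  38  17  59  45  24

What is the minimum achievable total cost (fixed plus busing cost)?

163

Open {B, C, D}: assign each demand point to its cheapest open site.
  #1→B 12, #2→C 31, #3→B 9, #4→C 9, #5→C 20, #6→D 24
  busing cost 105, fixed 58 → total 163.
Compare {B, C}: busing cost 133 + fixed 40 = 173.
Compare {B, D}: busing cost 132 + fixed 42 = 174.
Compare {A, B}: busing cost 119 + fixed 58 = 177.
All other subsets cost ≥ 173. Minimum total cost: 163.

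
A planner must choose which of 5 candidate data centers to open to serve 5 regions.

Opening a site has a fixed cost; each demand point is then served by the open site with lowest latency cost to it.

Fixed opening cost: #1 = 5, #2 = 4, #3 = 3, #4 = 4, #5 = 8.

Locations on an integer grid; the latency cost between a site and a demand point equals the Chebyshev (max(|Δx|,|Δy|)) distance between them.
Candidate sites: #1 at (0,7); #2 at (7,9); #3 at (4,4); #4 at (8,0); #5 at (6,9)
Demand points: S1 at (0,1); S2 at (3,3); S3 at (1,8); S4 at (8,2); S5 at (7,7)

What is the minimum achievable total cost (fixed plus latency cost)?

19

Open {#3}: assign each demand point to its cheapest open site.
  S1→#3 4, S2→#3 1, S3→#3 4, S4→#3 4, S5→#3 3
  latency cost 16, fixed 3 → total 19.
Compare {#1, #3}: latency cost 13 + fixed 8 = 21.
Compare {#3, #4}: latency cost 14 + fixed 7 = 21.
Compare {#2, #3}: latency cost 15 + fixed 7 = 22.
All other subsets cost ≥ 21. Minimum total cost: 19.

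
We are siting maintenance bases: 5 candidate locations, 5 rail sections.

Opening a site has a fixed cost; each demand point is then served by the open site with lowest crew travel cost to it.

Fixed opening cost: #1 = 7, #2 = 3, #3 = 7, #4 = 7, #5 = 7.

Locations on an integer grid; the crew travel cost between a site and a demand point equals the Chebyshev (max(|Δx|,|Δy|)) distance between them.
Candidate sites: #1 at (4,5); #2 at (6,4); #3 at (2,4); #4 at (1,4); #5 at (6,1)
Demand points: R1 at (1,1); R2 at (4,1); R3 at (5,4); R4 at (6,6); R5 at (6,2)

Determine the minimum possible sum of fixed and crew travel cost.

Open {#2}: assign each demand point to its cheapest open site.
  R1→#2 5, R2→#2 3, R3→#2 1, R4→#2 2, R5→#2 2
  crew travel cost 13, fixed 3 → total 16.
Compare {#1}: crew travel cost 14 + fixed 7 = 21.
Compare {#2, #3}: crew travel cost 11 + fixed 10 = 21.
Compare {#2, #4}: crew travel cost 11 + fixed 10 = 21.
All other subsets cost ≥ 21. Minimum total cost: 16.

16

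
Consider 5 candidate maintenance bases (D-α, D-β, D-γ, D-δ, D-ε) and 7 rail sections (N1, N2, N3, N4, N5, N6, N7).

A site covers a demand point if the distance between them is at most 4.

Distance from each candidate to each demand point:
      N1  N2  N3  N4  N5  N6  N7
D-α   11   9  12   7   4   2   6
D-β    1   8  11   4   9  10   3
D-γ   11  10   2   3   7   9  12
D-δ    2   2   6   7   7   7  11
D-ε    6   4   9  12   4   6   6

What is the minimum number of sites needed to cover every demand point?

4

Coverage sets (demand points within 4 of each site):
  D-α: {N5, N6}
  D-β: {N1, N4, N7}
  D-γ: {N3, N4}
  D-δ: {N1, N2}
  D-ε: {N2, N5}
No 3 sites suffice: every size-3 union leaves at least one demand point uncovered.
But {D-α, D-β, D-γ, D-δ} covers everything, so the minimum is 4.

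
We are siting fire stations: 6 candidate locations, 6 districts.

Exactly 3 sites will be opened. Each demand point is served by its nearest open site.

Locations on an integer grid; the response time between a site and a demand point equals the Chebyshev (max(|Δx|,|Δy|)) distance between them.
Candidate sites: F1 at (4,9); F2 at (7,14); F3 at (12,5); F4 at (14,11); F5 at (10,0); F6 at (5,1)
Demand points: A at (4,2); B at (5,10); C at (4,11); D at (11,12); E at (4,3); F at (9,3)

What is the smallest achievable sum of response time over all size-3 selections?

Open {F1, F4, F6}.
  A→F6 1, B→F1 1, C→F1 2, D→F4 3, E→F6 2, F→F6 4  ⇒ total 13.
Compare {F1, F2, F6}: total 14.
Compare {F1, F3, F6}: total 16.
No size-3 selection does better; minimum is 13.

13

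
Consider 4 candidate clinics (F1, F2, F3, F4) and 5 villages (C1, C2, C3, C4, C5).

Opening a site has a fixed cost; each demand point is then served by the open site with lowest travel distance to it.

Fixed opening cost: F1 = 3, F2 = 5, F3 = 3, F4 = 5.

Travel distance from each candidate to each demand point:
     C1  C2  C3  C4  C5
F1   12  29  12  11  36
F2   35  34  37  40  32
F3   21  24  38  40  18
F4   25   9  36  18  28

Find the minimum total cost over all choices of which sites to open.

73

Open {F1, F3, F4}: assign each demand point to its cheapest open site.
  C1→F1 12, C2→F4 9, C3→F1 12, C4→F1 11, C5→F3 18
  travel distance 62, fixed 11 → total 73.
Compare {F1, F2, F3, F4}: travel distance 62 + fixed 16 = 78.
Compare {F1, F4}: travel distance 72 + fixed 8 = 80.
Compare {F1, F3}: travel distance 77 + fixed 6 = 83.
All other subsets cost ≥ 78. Minimum total cost: 73.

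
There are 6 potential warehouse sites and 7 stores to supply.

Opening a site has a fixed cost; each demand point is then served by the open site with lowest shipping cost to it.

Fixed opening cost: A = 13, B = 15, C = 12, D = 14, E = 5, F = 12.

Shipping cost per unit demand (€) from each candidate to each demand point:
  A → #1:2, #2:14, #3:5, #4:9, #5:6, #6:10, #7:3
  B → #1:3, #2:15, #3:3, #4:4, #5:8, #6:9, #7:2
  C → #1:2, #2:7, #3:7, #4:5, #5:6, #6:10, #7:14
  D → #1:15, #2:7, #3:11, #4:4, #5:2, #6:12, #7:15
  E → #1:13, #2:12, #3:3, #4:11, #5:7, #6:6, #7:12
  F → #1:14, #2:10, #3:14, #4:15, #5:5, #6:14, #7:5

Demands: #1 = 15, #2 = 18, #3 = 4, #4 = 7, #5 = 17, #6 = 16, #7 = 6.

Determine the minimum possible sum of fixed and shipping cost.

Open {A, D, E}: assign each demand point to its cheapest open site.
  #1→A 15×2=30, #2→D 18×7=126, #3→E 4×3=12, #4→D 7×4=28, #5→D 17×2=34, #6→E 16×6=96, #7→A 6×3=18
  shipping cost 344, fixed 32 → total 376.
Compare {B, C, D, E}: shipping cost 338 + fixed 46 = 384.
Compare {A, B, D, E}: shipping cost 338 + fixed 47 = 385.
Compare {B, D, E}: shipping cost 353 + fixed 34 = 387.
All other subsets cost ≥ 384. Minimum total cost: 376.

376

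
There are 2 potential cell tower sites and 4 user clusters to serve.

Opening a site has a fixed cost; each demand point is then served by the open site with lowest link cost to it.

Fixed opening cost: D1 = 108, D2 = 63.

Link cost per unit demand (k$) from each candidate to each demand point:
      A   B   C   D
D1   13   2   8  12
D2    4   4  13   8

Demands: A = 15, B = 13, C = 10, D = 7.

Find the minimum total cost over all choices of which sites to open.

361

Open {D2}: assign each demand point to its cheapest open site.
  A→D2 15×4=60, B→D2 13×4=52, C→D2 10×13=130, D→D2 7×8=56
  link cost 298, fixed 63 → total 361.
Compare {D1, D2}: link cost 222 + fixed 171 = 393.
Compare {D1}: link cost 385 + fixed 108 = 493.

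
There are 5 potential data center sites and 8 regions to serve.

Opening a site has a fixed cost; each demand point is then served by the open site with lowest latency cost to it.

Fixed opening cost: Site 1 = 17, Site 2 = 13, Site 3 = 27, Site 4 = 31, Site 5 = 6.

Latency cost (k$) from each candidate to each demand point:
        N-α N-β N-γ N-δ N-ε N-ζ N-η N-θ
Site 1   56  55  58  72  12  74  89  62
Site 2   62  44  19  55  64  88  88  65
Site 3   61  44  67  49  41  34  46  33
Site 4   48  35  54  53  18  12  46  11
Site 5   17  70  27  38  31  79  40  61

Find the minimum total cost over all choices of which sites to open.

Open {Site 4, Site 5}: assign each demand point to its cheapest open site.
  N-α→Site 5 17, N-β→Site 4 35, N-γ→Site 5 27, N-δ→Site 5 38, N-ε→Site 4 18, N-ζ→Site 4 12, N-η→Site 5 40, N-θ→Site 4 11
  latency cost 198, fixed 37 → total 235.
Compare {Site 2, Site 4, Site 5}: latency cost 190 + fixed 50 = 240.
Compare {Site 1, Site 4, Site 5}: latency cost 192 + fixed 54 = 246.
Compare {Site 1, Site 2, Site 4, Site 5}: latency cost 184 + fixed 67 = 251.
All other subsets cost ≥ 240. Minimum total cost: 235.

235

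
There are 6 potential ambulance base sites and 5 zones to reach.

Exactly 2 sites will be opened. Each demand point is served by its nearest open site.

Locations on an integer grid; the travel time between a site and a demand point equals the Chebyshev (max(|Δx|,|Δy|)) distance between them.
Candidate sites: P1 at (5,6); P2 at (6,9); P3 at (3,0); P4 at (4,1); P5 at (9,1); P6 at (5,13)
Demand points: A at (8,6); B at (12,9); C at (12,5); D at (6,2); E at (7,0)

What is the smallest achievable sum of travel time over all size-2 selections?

Open {P2, P5}.
  A→P2 3, B→P2 6, C→P5 4, D→P5 3, E→P5 2  ⇒ total 18.
Compare {P1, P5}: total 19.
Compare {P2, P4}: total 20.
No size-2 selection does better; minimum is 18.

18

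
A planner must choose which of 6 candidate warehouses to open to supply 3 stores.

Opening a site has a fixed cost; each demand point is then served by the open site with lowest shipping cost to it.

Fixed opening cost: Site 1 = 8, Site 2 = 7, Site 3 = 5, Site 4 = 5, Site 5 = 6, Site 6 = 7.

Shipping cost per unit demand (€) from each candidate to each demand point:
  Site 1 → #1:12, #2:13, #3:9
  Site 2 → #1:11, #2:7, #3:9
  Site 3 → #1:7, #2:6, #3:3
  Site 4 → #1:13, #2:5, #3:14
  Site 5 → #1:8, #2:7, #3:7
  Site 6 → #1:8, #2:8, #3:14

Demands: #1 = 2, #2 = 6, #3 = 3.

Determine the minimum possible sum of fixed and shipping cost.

Open {Site 3, Site 4}: assign each demand point to its cheapest open site.
  #1→Site 3 2×7=14, #2→Site 4 6×5=30, #3→Site 3 3×3=9
  shipping cost 53, fixed 10 → total 63.
Compare {Site 3}: shipping cost 59 + fixed 5 = 64.
Compare {Site 3, Site 4, Site 5}: shipping cost 53 + fixed 16 = 69.
Compare {Site 3, Site 5}: shipping cost 59 + fixed 11 = 70.
All other subsets cost ≥ 64. Minimum total cost: 63.

63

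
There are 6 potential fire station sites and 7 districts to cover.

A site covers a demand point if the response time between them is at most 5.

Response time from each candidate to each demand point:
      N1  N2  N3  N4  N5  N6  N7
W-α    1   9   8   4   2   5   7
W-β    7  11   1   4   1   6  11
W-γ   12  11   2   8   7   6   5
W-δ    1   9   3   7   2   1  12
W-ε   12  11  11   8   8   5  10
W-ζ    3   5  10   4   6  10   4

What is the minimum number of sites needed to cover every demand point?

2

Coverage sets (demand points within 5 of each site):
  W-α: {N1, N4, N5, N6}
  W-β: {N3, N4, N5}
  W-γ: {N3, N7}
  W-δ: {N1, N3, N5, N6}
  W-ε: {N6}
  W-ζ: {N1, N2, N4, N7}
No single site covers all 7 demand points.
But {W-δ, W-ζ} covers everything, so the minimum is 2.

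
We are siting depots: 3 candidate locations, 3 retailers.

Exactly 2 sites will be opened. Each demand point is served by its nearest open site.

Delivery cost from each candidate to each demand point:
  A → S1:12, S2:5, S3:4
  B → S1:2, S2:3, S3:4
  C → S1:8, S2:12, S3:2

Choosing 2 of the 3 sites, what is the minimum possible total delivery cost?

7

Open {B, C}.
  S1→B 2, S2→B 3, S3→C 2  ⇒ total 7.
Compare {A, B}: total 9.
Compare {A, C}: total 15.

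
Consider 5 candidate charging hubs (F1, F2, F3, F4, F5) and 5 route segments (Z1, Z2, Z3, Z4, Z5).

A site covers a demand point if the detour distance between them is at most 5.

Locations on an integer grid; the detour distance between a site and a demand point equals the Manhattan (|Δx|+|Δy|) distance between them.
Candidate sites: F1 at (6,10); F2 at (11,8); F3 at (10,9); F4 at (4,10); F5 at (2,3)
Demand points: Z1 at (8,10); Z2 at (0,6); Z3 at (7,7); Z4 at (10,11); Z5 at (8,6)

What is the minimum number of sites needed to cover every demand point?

Coverage sets (demand points within 5 of each site):
  F1: {Z1, Z3, Z4}
  F2: {Z1, Z3, Z4, Z5}
  F3: {Z1, Z3, Z4, Z5}
  F4: {Z1}
  F5: {Z2}
No single site covers all 5 demand points.
But {F2, F5} covers everything, so the minimum is 2.

2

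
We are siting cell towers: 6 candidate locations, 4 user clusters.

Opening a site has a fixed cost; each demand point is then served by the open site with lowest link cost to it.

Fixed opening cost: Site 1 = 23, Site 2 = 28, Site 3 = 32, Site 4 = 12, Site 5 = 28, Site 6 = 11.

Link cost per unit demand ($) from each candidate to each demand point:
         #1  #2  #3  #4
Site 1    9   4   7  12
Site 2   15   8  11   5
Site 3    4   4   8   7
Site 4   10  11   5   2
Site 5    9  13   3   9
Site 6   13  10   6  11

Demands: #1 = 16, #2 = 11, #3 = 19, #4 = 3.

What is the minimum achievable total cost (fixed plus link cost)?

Open {Site 3, Site 4, Site 5}: assign each demand point to its cheapest open site.
  #1→Site 3 16×4=64, #2→Site 3 11×4=44, #3→Site 5 19×3=57, #4→Site 4 3×2=6
  link cost 171, fixed 72 → total 243.
Compare {Site 3, Site 5}: link cost 186 + fixed 60 = 246.
Compare {Site 3, Site 4}: link cost 209 + fixed 44 = 253.
Compare {Site 3, Site 4, Site 5, Site 6}: link cost 171 + fixed 83 = 254.
All other subsets cost ≥ 246. Minimum total cost: 243.

243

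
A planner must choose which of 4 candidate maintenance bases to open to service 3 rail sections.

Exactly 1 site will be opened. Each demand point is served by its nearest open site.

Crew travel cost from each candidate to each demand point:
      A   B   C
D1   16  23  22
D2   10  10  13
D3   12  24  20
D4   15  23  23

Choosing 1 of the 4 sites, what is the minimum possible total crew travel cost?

33

Open {D2}.
  A→D2 10, B→D2 10, C→D2 13  ⇒ total 33.
Compare {D3}: total 56.
Compare {D1}: total 61.
No size-1 selection does better; minimum is 33.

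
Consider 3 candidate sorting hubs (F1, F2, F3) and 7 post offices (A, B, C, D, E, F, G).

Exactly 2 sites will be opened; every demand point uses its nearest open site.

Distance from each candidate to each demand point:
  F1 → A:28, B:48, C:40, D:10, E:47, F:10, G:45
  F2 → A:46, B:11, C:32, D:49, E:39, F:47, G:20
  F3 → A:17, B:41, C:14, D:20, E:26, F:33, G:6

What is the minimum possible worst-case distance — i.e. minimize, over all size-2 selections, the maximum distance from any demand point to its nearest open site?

Open {F2, F3}.
  Farthest demand point is F at distance 33 (to F3); all others are ≤ 33.
With {F1, F2} the worst case is 39.
With {F1, F3} the worst case is 41.
No size-2 selection achieves below 33.

33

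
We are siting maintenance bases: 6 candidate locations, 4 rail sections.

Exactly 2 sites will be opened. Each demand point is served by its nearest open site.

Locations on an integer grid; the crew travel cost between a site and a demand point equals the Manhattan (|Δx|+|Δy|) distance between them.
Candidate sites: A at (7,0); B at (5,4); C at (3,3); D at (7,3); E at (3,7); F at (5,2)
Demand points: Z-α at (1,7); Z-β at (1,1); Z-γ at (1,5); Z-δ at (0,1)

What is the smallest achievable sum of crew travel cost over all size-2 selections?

15

Open {C, E}.
  Z-α→E 2, Z-β→C 4, Z-γ→C 4, Z-δ→C 5  ⇒ total 15.
Compare {E, F}: total 17.
Compare {A, C}: total 19.
No size-2 selection does better; minimum is 15.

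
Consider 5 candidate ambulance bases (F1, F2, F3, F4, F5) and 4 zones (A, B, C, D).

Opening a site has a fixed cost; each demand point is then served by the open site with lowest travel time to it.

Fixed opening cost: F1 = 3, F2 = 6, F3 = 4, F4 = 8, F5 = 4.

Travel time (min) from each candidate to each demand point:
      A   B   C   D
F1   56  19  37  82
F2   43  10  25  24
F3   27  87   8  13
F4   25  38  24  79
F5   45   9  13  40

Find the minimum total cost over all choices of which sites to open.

Open {F3, F5}: assign each demand point to its cheapest open site.
  A→F3 27, B→F5 9, C→F3 8, D→F3 13
  travel time 57, fixed 8 → total 65.
Compare {F2, F3}: travel time 58 + fixed 10 = 68.
Compare {F1, F3, F5}: travel time 57 + fixed 11 = 68.
Compare {F1, F2, F3}: travel time 58 + fixed 13 = 71.
All other subsets cost ≥ 68. Minimum total cost: 65.

65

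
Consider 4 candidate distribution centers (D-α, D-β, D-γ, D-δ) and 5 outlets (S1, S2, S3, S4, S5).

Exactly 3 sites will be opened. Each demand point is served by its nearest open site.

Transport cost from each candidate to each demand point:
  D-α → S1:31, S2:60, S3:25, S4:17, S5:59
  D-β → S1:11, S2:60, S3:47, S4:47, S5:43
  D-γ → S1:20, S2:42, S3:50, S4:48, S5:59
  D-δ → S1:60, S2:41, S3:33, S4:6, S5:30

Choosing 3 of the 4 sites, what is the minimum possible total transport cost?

113

Open {D-α, D-β, D-δ}.
  S1→D-β 11, S2→D-δ 41, S3→D-α 25, S4→D-δ 6, S5→D-δ 30  ⇒ total 113.
Compare {D-β, D-γ, D-δ}: total 121.
Compare {D-α, D-γ, D-δ}: total 122.
No size-3 selection does better; minimum is 113.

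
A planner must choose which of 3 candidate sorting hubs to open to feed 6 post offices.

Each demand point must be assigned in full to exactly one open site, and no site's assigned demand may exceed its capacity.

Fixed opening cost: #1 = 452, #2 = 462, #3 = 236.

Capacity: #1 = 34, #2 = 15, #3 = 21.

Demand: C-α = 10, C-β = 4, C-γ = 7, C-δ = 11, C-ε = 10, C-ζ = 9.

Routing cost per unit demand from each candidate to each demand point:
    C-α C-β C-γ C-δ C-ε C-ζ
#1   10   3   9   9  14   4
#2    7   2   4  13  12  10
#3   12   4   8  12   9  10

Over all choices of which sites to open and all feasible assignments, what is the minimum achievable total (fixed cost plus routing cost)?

1081

Open {#1, #3}; cheapest assignment that respects the capacities:
  #1 (cap 34, load 34): C-α, C-β, C-δ, C-ζ — cost 10×10 + 4×3 + 11×9 + 9×4 = 247
  #3 (cap 21, load 17): C-γ, C-ε — cost 7×8 + 10×9 = 146
  Shipping 393, fixed 688 → total 1081.
  Any other capacity-feasible assignment to {#1, #3} ships for at least 393.
Compare {#1, #2, #3}: its best feasible assignment gives total 1509.
Every other set of open sites that can feasibly serve all demand totals ≥ 1509 even under its best assignment. Minimum: 1081.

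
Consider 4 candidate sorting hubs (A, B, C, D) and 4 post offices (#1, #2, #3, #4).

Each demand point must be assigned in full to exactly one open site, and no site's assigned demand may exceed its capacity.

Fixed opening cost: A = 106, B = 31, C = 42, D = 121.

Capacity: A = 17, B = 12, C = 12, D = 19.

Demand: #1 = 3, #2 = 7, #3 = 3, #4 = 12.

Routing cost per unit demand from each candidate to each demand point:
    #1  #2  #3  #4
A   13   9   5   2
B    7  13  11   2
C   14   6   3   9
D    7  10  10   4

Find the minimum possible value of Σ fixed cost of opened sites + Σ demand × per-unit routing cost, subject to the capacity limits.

262

Open {A, C}; cheapest assignment that respects the capacities:
  A (cap 17, load 15): #1, #4 — cost 3×13 + 12×2 = 63
  C (cap 12, load 10): #2, #3 — cost 7×6 + 3×3 = 51
  Shipping 114, fixed 148 → total 262.
  Any other capacity-feasible assignment to {A, C} ships for at least 114.
Compare {A, B, C}: its best feasible assignment gives total 275.
Compare {A, B}: its best feasible assignment gives total 278.
Every other set of open sites that can feasibly serve all demand totals ≥ 275 even under its best assignment. Minimum: 262.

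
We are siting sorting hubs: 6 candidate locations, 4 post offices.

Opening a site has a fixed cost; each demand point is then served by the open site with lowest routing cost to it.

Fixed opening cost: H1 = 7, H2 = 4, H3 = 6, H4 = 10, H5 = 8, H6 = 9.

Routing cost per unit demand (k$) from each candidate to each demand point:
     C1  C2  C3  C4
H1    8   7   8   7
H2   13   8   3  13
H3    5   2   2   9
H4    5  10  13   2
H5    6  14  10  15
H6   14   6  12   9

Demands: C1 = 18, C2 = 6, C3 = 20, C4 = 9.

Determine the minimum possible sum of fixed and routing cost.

176

Open {H3, H4}: assign each demand point to its cheapest open site.
  C1→H3 18×5=90, C2→H3 6×2=12, C3→H3 20×2=40, C4→H4 9×2=18
  routing cost 160, fixed 16 → total 176.
Compare {H2, H3, H4}: routing cost 160 + fixed 20 = 180.
Compare {H1, H3, H4}: routing cost 160 + fixed 23 = 183.
Compare {H3, H4, H5}: routing cost 160 + fixed 24 = 184.
All other subsets cost ≥ 180. Minimum total cost: 176.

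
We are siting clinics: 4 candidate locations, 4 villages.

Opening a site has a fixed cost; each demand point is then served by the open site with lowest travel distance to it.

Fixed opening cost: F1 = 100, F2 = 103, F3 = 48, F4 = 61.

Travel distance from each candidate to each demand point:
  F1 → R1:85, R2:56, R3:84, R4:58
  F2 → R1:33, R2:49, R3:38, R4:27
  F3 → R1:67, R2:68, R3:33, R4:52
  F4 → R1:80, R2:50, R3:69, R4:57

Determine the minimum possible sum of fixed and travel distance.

250

Open {F2}: assign each demand point to its cheapest open site.
  R1→F2 33, R2→F2 49, R3→F2 38, R4→F2 27
  travel distance 147, fixed 103 → total 250.
Compare {F3}: travel distance 220 + fixed 48 = 268.
Compare {F2, F3}: travel distance 142 + fixed 151 = 293.
Compare {F2, F4}: travel distance 147 + fixed 164 = 311.
All other subsets cost ≥ 268. Minimum total cost: 250.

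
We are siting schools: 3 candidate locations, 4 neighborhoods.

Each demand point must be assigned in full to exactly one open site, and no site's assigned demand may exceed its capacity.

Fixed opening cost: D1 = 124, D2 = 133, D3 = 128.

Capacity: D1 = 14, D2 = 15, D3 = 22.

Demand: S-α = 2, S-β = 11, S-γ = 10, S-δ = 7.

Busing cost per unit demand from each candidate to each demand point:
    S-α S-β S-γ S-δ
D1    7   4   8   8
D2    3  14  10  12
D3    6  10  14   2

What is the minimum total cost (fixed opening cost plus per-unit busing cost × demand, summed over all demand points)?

Open {D1, D3}; cheapest assignment that respects the capacities:
  D1 (cap 14, load 11): S-β — cost 11×4 = 44
  D3 (cap 22, load 19): S-α, S-γ, S-δ — cost 2×6 + 10×14 + 7×2 = 166
  Shipping 210, fixed 252 → total 462.
  Any other capacity-feasible assignment to {D1, D3} ships for at least 210.
Compare {D2, D3}: its best feasible assignment gives total 491.
Compare {D1, D2, D3}: its best feasible assignment gives total 549.
Every other set of open sites that can feasibly serve all demand totals ≥ 491 even under its best assignment. Minimum: 462.

462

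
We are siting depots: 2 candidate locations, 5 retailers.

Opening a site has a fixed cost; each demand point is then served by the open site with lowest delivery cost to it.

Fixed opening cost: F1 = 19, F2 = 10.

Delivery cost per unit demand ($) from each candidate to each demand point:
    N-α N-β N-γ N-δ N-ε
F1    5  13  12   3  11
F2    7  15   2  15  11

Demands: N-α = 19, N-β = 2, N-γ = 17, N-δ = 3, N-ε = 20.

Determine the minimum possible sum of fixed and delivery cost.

413

Open {F1, F2}: assign each demand point to its cheapest open site.
  N-α→F1 19×5=95, N-β→F1 2×13=26, N-γ→F2 17×2=34, N-δ→F1 3×3=9, N-ε→F1 20×11=220
  delivery cost 384, fixed 29 → total 413.
Compare {F2}: delivery cost 462 + fixed 10 = 472.
Compare {F1}: delivery cost 554 + fixed 19 = 573.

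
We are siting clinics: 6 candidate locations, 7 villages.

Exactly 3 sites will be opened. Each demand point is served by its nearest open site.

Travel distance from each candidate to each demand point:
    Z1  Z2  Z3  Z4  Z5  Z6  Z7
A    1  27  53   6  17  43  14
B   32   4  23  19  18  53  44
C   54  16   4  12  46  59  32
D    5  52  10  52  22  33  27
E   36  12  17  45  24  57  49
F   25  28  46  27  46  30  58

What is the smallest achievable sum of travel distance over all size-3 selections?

85

Open {A, B, D}.
  Z1→A 1, Z2→B 4, Z3→D 10, Z4→A 6, Z5→A 17, Z6→D 33, Z7→A 14  ⇒ total 85.
Compare {A, C, F}: total 88.
Compare {A, B, C}: total 89.
No size-3 selection does better; minimum is 85.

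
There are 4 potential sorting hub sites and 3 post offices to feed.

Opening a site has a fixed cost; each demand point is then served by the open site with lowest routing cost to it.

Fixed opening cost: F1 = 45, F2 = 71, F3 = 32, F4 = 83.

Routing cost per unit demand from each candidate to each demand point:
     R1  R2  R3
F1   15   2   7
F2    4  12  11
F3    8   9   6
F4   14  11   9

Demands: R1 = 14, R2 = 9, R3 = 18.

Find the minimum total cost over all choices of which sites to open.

315

Open {F1, F3}: assign each demand point to its cheapest open site.
  R1→F3 14×8=112, R2→F1 9×2=18, R3→F3 18×6=108
  routing cost 238, fixed 77 → total 315.
Compare {F1, F2}: routing cost 200 + fixed 116 = 316.
Compare {F1, F2, F3}: routing cost 182 + fixed 148 = 330.
Compare {F3}: routing cost 301 + fixed 32 = 333.
All other subsets cost ≥ 316. Minimum total cost: 315.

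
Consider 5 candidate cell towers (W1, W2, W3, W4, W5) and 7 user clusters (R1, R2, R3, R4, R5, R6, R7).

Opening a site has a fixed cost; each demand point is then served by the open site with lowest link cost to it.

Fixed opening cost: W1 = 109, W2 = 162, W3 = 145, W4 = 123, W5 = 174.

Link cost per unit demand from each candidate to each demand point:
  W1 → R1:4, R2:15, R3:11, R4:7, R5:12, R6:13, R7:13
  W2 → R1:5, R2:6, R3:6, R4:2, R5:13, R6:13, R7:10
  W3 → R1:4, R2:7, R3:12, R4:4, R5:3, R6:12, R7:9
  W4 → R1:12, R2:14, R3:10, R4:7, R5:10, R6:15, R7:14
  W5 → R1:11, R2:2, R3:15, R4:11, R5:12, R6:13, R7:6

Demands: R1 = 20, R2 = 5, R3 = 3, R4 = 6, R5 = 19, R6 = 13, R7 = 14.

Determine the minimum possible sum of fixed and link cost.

Open {W3}: assign each demand point to its cheapest open site.
  R1→W3 20×4=80, R2→W3 5×7=35, R3→W3 3×12=36, R4→W3 6×4=24, R5→W3 19×3=57, R6→W3 13×12=156, R7→W3 14×9=126
  link cost 514, fixed 145 → total 659.
Compare {W1, W3}: link cost 511 + fixed 254 = 765.
Compare {W3, W5}: link cost 447 + fixed 319 = 766.
Compare {W3, W4}: link cost 508 + fixed 268 = 776.
All other subsets cost ≥ 765. Minimum total cost: 659.

659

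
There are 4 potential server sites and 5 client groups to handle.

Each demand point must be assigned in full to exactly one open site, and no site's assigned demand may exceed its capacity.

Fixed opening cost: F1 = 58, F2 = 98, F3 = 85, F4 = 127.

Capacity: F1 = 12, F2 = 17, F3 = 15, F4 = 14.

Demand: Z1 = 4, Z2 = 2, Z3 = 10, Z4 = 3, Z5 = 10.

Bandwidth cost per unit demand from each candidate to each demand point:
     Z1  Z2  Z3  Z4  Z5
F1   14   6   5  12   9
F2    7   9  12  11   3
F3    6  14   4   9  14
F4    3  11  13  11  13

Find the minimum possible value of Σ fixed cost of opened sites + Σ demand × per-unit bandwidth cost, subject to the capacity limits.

309

Open {F1, F2}; cheapest assignment that respects the capacities:
  F1 (cap 12, load 12): Z2, Z3 — cost 2×6 + 10×5 = 62
  F2 (cap 17, load 17): Z1, Z4, Z5 — cost 4×7 + 3×11 + 10×3 = 91
  Shipping 153, fixed 156 → total 309.
  Any other capacity-feasible assignment to {F1, F2} ships for at least 153.
Compare {F2, F3}: its best feasible assignment gives total 326.
Compare {F1, F2, F3}: its best feasible assignment gives total 378.
Every other set of open sites that can feasibly serve all demand totals ≥ 326 even under its best assignment. Minimum: 309.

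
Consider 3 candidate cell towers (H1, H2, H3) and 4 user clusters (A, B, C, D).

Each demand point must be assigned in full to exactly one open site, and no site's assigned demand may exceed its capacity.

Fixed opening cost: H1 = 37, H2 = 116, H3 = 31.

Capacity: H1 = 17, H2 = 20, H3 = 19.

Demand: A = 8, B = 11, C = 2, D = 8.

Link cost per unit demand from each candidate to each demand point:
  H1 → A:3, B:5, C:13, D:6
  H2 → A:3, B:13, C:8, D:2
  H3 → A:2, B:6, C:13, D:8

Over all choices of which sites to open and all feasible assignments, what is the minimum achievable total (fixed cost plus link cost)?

Open {H1, H3}; cheapest assignment that respects the capacities:
  H1 (cap 17, load 10): C, D — cost 2×13 + 8×6 = 74
  H3 (cap 19, load 19): A, B — cost 8×2 + 11×6 = 82
  Shipping 156, fixed 68 → total 224.
  Any other capacity-feasible assignment to {H1, H3} ships for at least 156.
Compare {H2, H3}: its best feasible assignment gives total 261.
Compare {H1, H2}: its best feasible assignment gives total 264.
Every other set of open sites that can feasibly serve all demand totals ≥ 261 even under its best assignment. Minimum: 224.

224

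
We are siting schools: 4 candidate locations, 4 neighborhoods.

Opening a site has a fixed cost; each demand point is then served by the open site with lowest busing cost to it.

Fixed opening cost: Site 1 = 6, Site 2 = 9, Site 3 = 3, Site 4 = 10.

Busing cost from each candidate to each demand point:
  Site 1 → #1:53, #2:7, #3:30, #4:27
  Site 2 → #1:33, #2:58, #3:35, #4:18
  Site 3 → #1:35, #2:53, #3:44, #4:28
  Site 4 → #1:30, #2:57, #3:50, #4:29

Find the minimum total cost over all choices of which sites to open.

103

Open {Site 1, Site 2}: assign each demand point to its cheapest open site.
  #1→Site 2 33, #2→Site 1 7, #3→Site 1 30, #4→Site 2 18
  busing cost 88, fixed 15 → total 103.
Compare {Site 1, Site 2, Site 3}: busing cost 88 + fixed 18 = 106.
Compare {Site 1, Site 3}: busing cost 99 + fixed 9 = 108.
Compare {Site 1, Site 4}: busing cost 94 + fixed 16 = 110.
All other subsets cost ≥ 106. Minimum total cost: 103.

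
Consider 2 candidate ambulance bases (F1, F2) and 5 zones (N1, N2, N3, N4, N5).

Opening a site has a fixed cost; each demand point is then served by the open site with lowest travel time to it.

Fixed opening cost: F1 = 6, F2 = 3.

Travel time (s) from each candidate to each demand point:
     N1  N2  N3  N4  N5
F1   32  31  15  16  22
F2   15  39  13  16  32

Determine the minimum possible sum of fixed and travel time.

106

Open {F1, F2}: assign each demand point to its cheapest open site.
  N1→F2 15, N2→F1 31, N3→F2 13, N4→F1 16, N5→F1 22
  travel time 97, fixed 9 → total 106.
Compare {F2}: travel time 115 + fixed 3 = 118.
Compare {F1}: travel time 116 + fixed 6 = 122.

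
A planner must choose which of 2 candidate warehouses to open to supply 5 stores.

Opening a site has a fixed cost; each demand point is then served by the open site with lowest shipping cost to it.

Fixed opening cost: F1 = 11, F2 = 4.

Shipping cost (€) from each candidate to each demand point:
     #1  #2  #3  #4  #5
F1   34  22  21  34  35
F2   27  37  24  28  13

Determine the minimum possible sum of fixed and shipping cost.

Open {F1, F2}: assign each demand point to its cheapest open site.
  #1→F2 27, #2→F1 22, #3→F1 21, #4→F2 28, #5→F2 13
  shipping cost 111, fixed 15 → total 126.
Compare {F2}: shipping cost 129 + fixed 4 = 133.
Compare {F1}: shipping cost 146 + fixed 11 = 157.

126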